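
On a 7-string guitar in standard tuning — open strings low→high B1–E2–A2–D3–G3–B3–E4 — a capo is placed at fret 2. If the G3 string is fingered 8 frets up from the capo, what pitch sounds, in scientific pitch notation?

F4

The capo raises the open G3 by 2 semitones to A3; fretting 8 more gives G3 + 2 + 8 = G3 + 10 semitones = F4.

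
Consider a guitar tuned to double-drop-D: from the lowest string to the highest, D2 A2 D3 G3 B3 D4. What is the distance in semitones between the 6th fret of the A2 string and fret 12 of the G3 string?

A2 at fret 6 → D♯3 (MIDI 51); G3 at fret 12 → G4 (MIDI 67).
51 − 67 = -16, so the two pitches are 16 semitones apart, with G4 the higher.

16 semitones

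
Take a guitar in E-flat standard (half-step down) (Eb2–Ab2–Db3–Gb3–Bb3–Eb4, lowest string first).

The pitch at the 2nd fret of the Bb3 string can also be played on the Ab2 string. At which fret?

Bb3 at fret 2 is Bb3 + 2 semitones = C4.
The open Ab2 string is 14 semitones below the open Bb3, so the same pitch on the Ab2 string lies at fret 2 + 14 = 16.

16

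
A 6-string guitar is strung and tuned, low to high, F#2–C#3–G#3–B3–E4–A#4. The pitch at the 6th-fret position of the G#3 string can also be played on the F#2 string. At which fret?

20

Fret 6 on G#3 is MIDI 56 + 6 = 62 (D4). On the F#2 string (open MIDI 42), that pitch is 62 − 42 = fret 20.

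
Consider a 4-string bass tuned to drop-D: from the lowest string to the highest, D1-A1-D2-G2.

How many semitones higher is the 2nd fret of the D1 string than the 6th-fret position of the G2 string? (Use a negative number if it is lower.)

-21 semitones

D1 at fret 2 → E1 (MIDI 28); G2 at fret 6 → C♯3 (MIDI 49).
28 − 49 = -21, so the two pitches are 21 semitones apart.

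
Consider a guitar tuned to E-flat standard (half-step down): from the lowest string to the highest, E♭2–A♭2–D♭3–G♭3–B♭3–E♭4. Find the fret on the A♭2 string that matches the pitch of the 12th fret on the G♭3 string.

22

Fret 12 on G♭3 is MIDI 54 + 12 = 66 (G♭4). On the A♭2 string (open MIDI 44), that pitch is 66 − 44 = fret 22.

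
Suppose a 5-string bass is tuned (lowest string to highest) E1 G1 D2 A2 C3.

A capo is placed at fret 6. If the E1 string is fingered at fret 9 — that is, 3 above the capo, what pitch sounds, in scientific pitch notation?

The capo raises the open E1 by 6 semitones to A#1; fretting 3 more gives E1 + 6 + 3 = E1 + 9 semitones = C#2.

C#2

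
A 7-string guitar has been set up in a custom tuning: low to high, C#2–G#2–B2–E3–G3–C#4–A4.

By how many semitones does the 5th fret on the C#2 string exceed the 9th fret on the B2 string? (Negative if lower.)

C#2 at fret 5 → F#2 (MIDI 42); B2 at fret 9 → G#3 (MIDI 56).
42 − 56 = -14, so the two pitches are 14 semitones apart.

-14 semitones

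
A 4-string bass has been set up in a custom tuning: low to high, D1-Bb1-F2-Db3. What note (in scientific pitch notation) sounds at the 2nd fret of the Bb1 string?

C2

The open Bb1 string plus 2 semitones: Bb–B–C.
The walk passes from B into C once, so the octave number goes from 1 to 2.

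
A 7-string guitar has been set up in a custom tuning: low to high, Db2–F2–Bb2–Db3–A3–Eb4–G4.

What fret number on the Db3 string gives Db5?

Db5 is 24 semitones above the open Db3 (Db–D–Eb–E–…–B–C–Db), so it sits at fret 24.

24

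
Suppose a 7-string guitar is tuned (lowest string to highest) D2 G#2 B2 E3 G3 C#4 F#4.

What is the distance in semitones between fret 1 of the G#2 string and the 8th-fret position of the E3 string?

15 semitones

G#2 at fret 1 → A2 (MIDI 45); E3 at fret 8 → C4 (MIDI 60).
45 − 60 = -15, so the two pitches are 15 semitones apart, with C4 the higher.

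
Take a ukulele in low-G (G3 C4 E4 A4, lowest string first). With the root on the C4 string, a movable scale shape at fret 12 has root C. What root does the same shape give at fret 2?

Moving from fret 12 to fret 2 shifts the root by -10 semitones.
C down 10 semitones is D.

D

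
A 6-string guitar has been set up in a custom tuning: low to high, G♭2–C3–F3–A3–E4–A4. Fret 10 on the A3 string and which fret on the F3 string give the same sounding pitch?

Fret 10 on A3 is MIDI 57 + 10 = 67 (G4). On the F3 string (open MIDI 53), that pitch is 67 − 53 = fret 14.

14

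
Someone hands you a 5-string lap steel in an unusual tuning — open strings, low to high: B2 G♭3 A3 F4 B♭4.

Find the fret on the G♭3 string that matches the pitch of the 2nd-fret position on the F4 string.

13

F4 at fret 2 is F4 + 2 semitones = G4.
The open G♭3 string is 11 semitones below the open F4, so the same pitch on the G♭3 string lies at fret 2 + 11 = 13.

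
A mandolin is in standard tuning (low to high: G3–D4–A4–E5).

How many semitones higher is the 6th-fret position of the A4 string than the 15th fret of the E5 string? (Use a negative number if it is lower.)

A4 at fret 6 → D♯5 (MIDI 75); E5 at fret 15 → G6 (MIDI 91).
75 − 91 = -16, so the two pitches are 16 semitones apart.

-16 semitones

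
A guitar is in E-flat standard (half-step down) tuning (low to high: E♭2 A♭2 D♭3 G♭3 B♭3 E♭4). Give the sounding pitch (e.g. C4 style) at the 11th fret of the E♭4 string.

D5

Each fret is one semitone, so E♭4 + 11 = D5.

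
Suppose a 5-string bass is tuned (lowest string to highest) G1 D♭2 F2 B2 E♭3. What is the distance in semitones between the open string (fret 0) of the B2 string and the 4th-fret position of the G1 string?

B2 at fret 0 → B2 (MIDI 47); G1 at fret 4 → B1 (MIDI 35).
47 − 35 = 12, so the two pitches are 12 semitones apart, with B2 the higher.

12 semitones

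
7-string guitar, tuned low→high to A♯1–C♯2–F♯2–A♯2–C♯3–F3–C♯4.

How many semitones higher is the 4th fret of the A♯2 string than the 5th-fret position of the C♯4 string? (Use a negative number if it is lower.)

-16 semitones

A♯2 at fret 4 → D3 (MIDI 50); C♯4 at fret 5 → F♯4 (MIDI 66).
50 − 66 = -16, so the two pitches are 16 semitones apart.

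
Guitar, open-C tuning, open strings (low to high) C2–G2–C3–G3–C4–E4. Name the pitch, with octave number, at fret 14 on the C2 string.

C2 is MIDI 36. Adding 14 gives 50, which is D3.

D3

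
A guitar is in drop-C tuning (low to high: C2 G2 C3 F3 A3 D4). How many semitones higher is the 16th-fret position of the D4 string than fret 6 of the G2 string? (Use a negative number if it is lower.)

29 semitones

D4 at fret 16 → F#5 (MIDI 78); G2 at fret 6 → C#3 (MIDI 49).
78 − 49 = 29, so the two pitches are 29 semitones apart.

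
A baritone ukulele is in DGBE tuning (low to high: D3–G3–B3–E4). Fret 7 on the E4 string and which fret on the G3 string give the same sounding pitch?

16

E4 at fret 7 is E4 + 7 semitones = B4.
The open G3 string is 9 semitones below the open E4, so the same pitch on the G3 string lies at fret 7 + 9 = 16.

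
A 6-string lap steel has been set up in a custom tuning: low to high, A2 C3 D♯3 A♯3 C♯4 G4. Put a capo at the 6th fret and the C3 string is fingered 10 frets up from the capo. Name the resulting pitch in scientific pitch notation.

The capo raises the open C3 by 6 semitones to F♯3; fretting 10 more gives C3 + 6 + 10 = C3 + 16 semitones = E4.

E4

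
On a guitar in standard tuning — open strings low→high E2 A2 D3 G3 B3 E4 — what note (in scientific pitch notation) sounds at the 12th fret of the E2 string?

E2 is MIDI 40. Adding 12 gives 52, which is E3.

E3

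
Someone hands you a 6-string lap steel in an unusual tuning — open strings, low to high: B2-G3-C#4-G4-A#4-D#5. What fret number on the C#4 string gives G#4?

7

G#4 is 7 semitones above the open C#4 (C#–D–D#–E–F–F#–G–G#), so it sits at fret 7.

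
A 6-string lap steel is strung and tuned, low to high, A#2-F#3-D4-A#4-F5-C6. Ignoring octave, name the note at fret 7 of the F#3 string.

Each fret is one semitone, so F#3 + 7 = C#.

C#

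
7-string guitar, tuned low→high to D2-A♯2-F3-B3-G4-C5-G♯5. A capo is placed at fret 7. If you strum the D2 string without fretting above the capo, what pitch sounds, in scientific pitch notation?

A2

The capo raises the open D2 by 7 semitones to A2; fretting 0 more gives D2 + 7 + 0 = D2 + 7 semitones = A2.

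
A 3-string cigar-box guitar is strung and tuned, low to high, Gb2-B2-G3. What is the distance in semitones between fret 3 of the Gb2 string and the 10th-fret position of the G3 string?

20 semitones

Gb2 at fret 3 → A2 (MIDI 45); G3 at fret 10 → F4 (MIDI 65).
45 − 65 = -20, so the two pitches are 20 semitones apart, with F4 the higher.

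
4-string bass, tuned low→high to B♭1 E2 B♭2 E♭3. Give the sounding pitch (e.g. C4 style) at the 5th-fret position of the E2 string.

E2 is MIDI 40. Adding 5 gives 45, which is A2.

A2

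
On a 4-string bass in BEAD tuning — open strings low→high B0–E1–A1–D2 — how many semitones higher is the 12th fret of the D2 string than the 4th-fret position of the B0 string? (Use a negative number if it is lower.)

23 semitones

D2 at fret 12 → D3 (MIDI 50); B0 at fret 4 → D#1 (MIDI 27).
50 − 27 = 23, so the two pitches are 23 semitones apart.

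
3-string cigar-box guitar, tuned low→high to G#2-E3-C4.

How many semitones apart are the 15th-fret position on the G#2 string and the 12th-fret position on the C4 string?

13 semitones

G#2 at fret 15 → B3 (MIDI 59); C4 at fret 12 → C5 (MIDI 72).
59 − 72 = -13, so the two pitches are 13 semitones apart, with C5 the higher.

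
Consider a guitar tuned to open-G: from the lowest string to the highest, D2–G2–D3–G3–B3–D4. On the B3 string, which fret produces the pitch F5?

18

F5 is 18 semitones above the open B3 (B–C–C#–D–…–D#–E–F), so it sits at fret 18.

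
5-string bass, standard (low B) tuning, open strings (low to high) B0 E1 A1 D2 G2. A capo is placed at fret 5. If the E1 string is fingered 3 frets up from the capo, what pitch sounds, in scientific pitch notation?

The capo raises the open E1 by 5 semitones to A1; fretting 3 more gives E1 + 5 + 3 = E1 + 8 semitones = C2.

C2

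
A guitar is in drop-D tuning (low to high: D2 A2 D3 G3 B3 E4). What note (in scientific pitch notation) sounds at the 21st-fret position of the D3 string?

B4

The open D3 string plus 21 semitones: D–D#–E–F–…–A–A#–B.
The walk passes from B into C once, so the octave number goes from 3 to 4.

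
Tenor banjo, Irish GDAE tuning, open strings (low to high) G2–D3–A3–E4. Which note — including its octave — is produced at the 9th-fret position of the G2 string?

E3

Each fret is one semitone, so G2 + 9 = E3.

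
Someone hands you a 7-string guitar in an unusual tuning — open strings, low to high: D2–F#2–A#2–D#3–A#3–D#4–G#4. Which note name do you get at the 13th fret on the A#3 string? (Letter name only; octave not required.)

The open A#3 string plus 13 semitones: A#–B–C–C#–…–A–A#–B.

B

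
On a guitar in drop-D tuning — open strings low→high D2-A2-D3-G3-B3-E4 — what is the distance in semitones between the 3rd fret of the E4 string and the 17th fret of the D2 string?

E4 at fret 3 → G4 (MIDI 67); D2 at fret 17 → G3 (MIDI 55).
67 − 55 = 12, so the two pitches are 12 semitones apart, with G4 the higher.

12 semitones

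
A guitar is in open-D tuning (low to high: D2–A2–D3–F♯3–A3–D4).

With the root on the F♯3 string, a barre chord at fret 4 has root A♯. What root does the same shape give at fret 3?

Moving from fret 4 to fret 3 shifts the root by -1 semitone.
A♯ down 1 semitone is A.

A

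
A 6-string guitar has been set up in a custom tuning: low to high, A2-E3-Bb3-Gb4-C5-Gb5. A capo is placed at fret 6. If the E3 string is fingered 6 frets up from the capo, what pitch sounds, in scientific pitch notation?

E4

The capo raises the open E3 by 6 semitones to Bb3; fretting 6 more gives E3 + 6 + 6 = E3 + 12 semitones = E4.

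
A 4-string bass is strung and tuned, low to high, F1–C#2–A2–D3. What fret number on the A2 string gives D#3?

D#3 is 6 semitones above the open A2 (A–A#–B–C–C#–D–D#), so it sits at fret 6.

6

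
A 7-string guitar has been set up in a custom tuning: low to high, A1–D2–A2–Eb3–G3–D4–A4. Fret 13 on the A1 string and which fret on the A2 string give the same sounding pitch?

1

A1 at fret 13 is A1 + 13 semitones = Bb2.
The open A2 string is 12 semitones above the open A1, so the same pitch on the A2 string lies at fret 13 − 12 = 1.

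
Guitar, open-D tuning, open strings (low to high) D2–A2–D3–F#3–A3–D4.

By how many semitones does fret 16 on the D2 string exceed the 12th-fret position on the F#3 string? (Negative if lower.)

-12 semitones

D2 at fret 16 → F#3 (MIDI 54); F#3 at fret 12 → F#4 (MIDI 66).
54 − 66 = -12, so the two pitches are 12 semitones apart.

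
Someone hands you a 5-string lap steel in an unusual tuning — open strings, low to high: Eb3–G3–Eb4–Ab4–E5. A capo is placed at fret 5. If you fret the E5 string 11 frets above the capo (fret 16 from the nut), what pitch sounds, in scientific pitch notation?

The capo raises the open E5 by 5 semitones to A5; fretting 11 more gives E5 + 5 + 11 = E5 + 16 semitones = Ab6.
(Also written G#.)

Ab6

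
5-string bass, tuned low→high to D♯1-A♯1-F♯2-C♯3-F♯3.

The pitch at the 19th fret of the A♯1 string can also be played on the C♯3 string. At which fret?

A♯1 at fret 19 is A♯1 + 19 semitones = F3.
The open C♯3 string is 15 semitones above the open A♯1, so the same pitch on the C♯3 string lies at fret 19 − 15 = 4.

4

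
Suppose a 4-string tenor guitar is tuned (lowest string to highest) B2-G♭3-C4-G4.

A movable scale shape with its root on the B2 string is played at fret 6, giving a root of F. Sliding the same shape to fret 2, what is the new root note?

Moving from fret 6 to fret 2 shifts the root by -4 semitones.
F down 4 semitones is D♭.

D♭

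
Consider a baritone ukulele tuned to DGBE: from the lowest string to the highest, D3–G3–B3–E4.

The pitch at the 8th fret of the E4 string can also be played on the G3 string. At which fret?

Fret 8 on E4 is MIDI 64 + 8 = 72 (C5). On the G3 string (open MIDI 55), that pitch is 72 − 55 = fret 17.

17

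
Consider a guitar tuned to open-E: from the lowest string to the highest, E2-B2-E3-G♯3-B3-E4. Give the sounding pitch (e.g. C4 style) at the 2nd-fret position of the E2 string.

F♯2

The open E2 string plus 2 semitones: E–F–F#.
No B→C boundary is crossed, so the octave stays at 2.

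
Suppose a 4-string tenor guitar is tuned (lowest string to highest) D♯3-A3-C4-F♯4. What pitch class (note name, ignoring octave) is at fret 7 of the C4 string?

G

Each fret is one semitone, so C4 + 7 = G.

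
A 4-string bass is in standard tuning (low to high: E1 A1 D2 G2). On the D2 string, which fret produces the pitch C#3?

11

C#3 is 11 semitones above the open D2 (D–D#–E–F–…–B–C–C#), so it sits at fret 11.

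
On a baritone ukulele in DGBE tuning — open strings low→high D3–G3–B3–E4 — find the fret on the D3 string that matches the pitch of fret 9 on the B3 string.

B3 at fret 9 is B3 + 9 semitones = G#4.
The open D3 string is 9 semitones below the open B3, so the same pitch on the D3 string lies at fret 9 + 9 = 18.

18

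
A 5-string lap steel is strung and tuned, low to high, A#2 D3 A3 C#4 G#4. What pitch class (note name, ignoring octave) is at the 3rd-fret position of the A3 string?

The open A3 string plus 3 semitones: A–A#–B–C.

C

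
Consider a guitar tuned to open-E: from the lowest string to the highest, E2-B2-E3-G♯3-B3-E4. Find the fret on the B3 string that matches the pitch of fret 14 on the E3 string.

E3 at fret 14 is E3 + 14 semitones = F♯4.
The open B3 string is 7 semitones above the open E3, so the same pitch on the B3 string lies at fret 14 − 7 = 7.

7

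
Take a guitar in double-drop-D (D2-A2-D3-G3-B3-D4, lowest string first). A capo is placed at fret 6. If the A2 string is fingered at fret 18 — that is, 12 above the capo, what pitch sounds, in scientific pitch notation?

D#4

The capo raises the open A2 by 6 semitones to D#3; fretting 12 more gives A2 + 6 + 12 = A2 + 18 semitones = D#4.
(Also written Eb.)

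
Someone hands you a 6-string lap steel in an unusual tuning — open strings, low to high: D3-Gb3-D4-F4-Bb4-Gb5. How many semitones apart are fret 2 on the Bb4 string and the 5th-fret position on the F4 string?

Bb4 at fret 2 → C5 (MIDI 72); F4 at fret 5 → Bb4 (MIDI 70).
72 − 70 = 2, so the two pitches are 2 semitones apart, with C5 the higher.

2 semitones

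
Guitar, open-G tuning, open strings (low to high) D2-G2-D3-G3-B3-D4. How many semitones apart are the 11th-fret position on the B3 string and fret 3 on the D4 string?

B3 at fret 11 → A♯4 (MIDI 70); D4 at fret 3 → F4 (MIDI 65).
70 − 65 = 5, so the two pitches are 5 semitones apart, with A♯4 the higher.

5 semitones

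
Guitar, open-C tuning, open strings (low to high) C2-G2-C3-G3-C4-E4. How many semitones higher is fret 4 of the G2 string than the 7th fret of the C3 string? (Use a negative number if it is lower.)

-8 semitones

G2 at fret 4 → B2 (MIDI 47); C3 at fret 7 → G3 (MIDI 55).
47 − 55 = -8, so the two pitches are 8 semitones apart.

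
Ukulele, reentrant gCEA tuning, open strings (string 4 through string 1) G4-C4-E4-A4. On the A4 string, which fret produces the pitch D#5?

6

D#5 is 6 semitones above the open A4 (A–A#–B–C–C#–D–D#), so it sits at fret 6.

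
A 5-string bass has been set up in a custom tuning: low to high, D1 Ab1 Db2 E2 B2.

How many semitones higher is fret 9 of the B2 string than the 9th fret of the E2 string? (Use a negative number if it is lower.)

7 semitones

B2 at fret 9 → Ab3 (MIDI 56); E2 at fret 9 → Db3 (MIDI 49).
56 − 49 = 7, so the two pitches are 7 semitones apart.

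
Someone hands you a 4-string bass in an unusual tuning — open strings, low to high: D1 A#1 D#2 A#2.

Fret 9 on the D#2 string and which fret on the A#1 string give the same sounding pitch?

D#2 at fret 9 is D#2 + 9 semitones = C3.
The open A#1 string is 5 semitones below the open D#2, so the same pitch on the A#1 string lies at fret 9 + 5 = 14.

14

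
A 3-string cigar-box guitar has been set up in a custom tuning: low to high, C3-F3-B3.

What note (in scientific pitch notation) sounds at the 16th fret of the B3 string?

E♭5

Each fret is one semitone, so B3 + 16 = E♭5.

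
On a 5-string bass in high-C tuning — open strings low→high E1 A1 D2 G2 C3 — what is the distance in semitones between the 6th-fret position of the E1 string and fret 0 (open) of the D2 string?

4 semitones

E1 at fret 6 → A♯1 (MIDI 34); D2 at fret 0 → D2 (MIDI 38).
34 − 38 = -4, so the two pitches are 4 semitones apart, with D2 the higher.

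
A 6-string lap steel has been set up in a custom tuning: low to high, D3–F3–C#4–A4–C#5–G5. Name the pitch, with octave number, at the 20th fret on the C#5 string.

Each fret is one semitone, so C#5 + 20 = A6.

A6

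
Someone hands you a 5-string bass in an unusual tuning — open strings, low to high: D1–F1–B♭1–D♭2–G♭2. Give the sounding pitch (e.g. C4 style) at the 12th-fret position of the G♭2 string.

G♭3

G♭2 is MIDI 42. Adding 12 gives 54, which is G♭3.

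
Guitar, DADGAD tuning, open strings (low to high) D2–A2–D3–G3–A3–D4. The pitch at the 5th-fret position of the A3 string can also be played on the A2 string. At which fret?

17

A3 at fret 5 is A3 + 5 semitones = D4.
The open A2 string is 12 semitones below the open A3, so the same pitch on the A2 string lies at fret 5 + 12 = 17.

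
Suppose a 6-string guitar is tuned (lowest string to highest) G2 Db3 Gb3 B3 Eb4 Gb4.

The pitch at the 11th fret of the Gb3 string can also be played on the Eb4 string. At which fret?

2

Gb3 at fret 11 is Gb3 + 11 semitones = F4.
The open Eb4 string is 9 semitones above the open Gb3, so the same pitch on the Eb4 string lies at fret 11 − 9 = 2.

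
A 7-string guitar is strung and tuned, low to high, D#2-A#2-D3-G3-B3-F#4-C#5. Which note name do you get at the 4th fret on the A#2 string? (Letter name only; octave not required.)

The open A#2 string plus 4 semitones: A#–B–C–C#–D.

D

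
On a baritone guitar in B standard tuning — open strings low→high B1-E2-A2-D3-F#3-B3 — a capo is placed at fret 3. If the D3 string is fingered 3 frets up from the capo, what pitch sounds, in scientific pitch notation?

The capo raises the open D3 by 3 semitones to F3; fretting 3 more gives D3 + 3 + 3 = D3 + 6 semitones = G#3.
(Also written Ab.)

G#3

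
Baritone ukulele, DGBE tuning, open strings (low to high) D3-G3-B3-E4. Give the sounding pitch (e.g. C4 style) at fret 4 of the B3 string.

D#4

Each fret is one semitone, so B3 + 4 = D#4.
(Equivalently spelled Eb4.)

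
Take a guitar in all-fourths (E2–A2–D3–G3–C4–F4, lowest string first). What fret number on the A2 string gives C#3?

C#3 is 4 semitones above the open A2 (A–A#–B–C–C#), so it sits at fret 4.

4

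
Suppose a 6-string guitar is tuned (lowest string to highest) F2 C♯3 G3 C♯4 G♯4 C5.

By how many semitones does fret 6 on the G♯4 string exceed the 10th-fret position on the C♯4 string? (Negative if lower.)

3 semitones

G♯4 at fret 6 → D5 (MIDI 74); C♯4 at fret 10 → B4 (MIDI 71).
74 − 71 = 3, so the two pitches are 3 semitones apart.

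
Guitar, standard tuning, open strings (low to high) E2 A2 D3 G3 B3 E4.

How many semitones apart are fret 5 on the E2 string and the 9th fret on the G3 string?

E2 at fret 5 → A2 (MIDI 45); G3 at fret 9 → E4 (MIDI 64).
45 − 64 = -19, so the two pitches are 19 semitones apart, with E4 the higher.

19 semitones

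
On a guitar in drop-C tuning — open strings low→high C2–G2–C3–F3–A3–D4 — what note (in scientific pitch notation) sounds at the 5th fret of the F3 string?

A#3

Each fret is one semitone, so F3 + 5 = A#3.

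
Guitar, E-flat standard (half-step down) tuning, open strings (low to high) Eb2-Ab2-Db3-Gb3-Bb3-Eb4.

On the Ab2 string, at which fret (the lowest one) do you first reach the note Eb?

From Ab2, count semitones up the chromatic scale until reaching Eb: Ab–A–Bb–B–C–Db–D–Eb — 7 steps.

7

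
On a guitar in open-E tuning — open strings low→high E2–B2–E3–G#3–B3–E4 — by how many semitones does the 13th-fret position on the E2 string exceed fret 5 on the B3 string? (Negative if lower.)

-11 semitones

E2 at fret 13 → F3 (MIDI 53); B3 at fret 5 → E4 (MIDI 64).
53 − 64 = -11, so the two pitches are 11 semitones apart.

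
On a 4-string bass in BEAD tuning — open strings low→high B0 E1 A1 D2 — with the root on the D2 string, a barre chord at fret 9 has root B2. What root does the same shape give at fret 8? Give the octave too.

Moving from fret 9 to fret 8 shifts the root by -1 semitone.
B2 down 1 semitone is A#2.

A#2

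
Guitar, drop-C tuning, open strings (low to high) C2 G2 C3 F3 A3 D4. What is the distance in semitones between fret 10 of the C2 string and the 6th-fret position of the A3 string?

C2 at fret 10 → A#2 (MIDI 46); A3 at fret 6 → D#4 (MIDI 63).
46 − 63 = -17, so the two pitches are 17 semitones apart, with D#4 the higher.

17 semitones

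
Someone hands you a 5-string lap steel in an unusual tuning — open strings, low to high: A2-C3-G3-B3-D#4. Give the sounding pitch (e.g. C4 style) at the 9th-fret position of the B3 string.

G#4

Each fret is one semitone, so B3 + 9 = G#4.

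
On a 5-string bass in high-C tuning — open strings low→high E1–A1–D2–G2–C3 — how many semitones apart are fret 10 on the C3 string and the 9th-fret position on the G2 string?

C3 at fret 10 → A♯3 (MIDI 58); G2 at fret 9 → E3 (MIDI 52).
58 − 52 = 6, so the two pitches are 6 semitones apart, with A♯3 the higher.

6 semitones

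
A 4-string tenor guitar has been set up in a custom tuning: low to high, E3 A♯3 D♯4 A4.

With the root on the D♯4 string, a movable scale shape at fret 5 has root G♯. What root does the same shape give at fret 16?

G

Moving from fret 5 to fret 16 shifts the root by 11 semitones.
G♯ up 11 semitones is G.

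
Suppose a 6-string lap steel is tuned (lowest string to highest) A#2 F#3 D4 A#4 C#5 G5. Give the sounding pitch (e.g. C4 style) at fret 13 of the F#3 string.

The open F#3 string plus 13 semitones: F#–G–G#–A–…–F–F#–G.
The walk passes from B into C once, so the octave number goes from 3 to 4.

G4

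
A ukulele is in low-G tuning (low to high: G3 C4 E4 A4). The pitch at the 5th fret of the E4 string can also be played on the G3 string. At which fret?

14

E4 at fret 5 is E4 + 5 semitones = A4.
The open G3 string is 9 semitones below the open E4, so the same pitch on the G3 string lies at fret 5 + 9 = 14.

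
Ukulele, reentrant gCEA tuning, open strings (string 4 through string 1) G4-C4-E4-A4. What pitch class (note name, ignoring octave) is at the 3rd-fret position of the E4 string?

G

The open E4 string plus 3 semitones: E–F–F#–G.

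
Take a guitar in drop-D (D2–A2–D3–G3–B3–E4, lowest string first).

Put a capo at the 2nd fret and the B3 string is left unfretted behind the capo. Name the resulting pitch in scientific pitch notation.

The capo raises the open B3 by 2 semitones to C#4; fretting 0 more gives B3 + 2 + 0 = B3 + 2 semitones = C#4.
(Also written Db.)

C#4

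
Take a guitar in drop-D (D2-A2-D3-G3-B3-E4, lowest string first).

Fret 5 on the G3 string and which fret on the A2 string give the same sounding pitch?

Fret 5 on G3 is MIDI 55 + 5 = 60 (C4). On the A2 string (open MIDI 45), that pitch is 60 − 45 = fret 15.

15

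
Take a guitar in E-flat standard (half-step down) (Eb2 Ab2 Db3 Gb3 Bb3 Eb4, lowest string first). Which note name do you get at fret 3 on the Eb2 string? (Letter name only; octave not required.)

Gb

Eb2 is MIDI 39. Adding 3 gives 42; 42 mod 12 = 6, i.e. Gb.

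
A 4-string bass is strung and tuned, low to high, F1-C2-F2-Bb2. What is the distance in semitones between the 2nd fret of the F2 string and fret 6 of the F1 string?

F2 at fret 2 → G2 (MIDI 43); F1 at fret 6 → B1 (MIDI 35).
43 − 35 = 8, so the two pitches are 8 semitones apart, with G2 the higher.

8 semitones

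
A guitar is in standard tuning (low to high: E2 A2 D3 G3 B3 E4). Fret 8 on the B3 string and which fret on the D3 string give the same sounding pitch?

Fret 8 on B3 is MIDI 59 + 8 = 67 (G4). On the D3 string (open MIDI 50), that pitch is 67 − 50 = fret 17.

17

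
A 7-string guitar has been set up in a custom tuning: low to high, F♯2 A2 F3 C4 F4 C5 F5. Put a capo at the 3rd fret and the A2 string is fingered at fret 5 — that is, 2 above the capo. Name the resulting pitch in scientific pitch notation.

The capo raises the open A2 by 3 semitones to C3; fretting 2 more gives A2 + 3 + 2 = A2 + 5 semitones = D3.

D3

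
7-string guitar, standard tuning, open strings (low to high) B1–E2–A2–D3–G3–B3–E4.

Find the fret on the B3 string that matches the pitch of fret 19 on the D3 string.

10

Fret 19 on D3 is MIDI 50 + 19 = 69 (A4). On the B3 string (open MIDI 59), that pitch is 69 − 59 = fret 10.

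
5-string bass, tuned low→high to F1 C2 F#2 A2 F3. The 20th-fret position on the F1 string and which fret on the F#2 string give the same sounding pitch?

7

F1 at fret 20 is F1 + 20 semitones = C#3.
The open F#2 string is 13 semitones above the open F1, so the same pitch on the F#2 string lies at fret 20 − 13 = 7.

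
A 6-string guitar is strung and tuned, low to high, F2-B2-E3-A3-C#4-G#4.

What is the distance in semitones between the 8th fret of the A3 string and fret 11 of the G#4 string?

14 semitones

A3 at fret 8 → F4 (MIDI 65); G#4 at fret 11 → G5 (MIDI 79).
65 − 79 = -14, so the two pitches are 14 semitones apart, with G5 the higher.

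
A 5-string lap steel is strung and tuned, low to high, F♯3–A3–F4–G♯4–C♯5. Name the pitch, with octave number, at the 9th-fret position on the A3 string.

F♯4

Each fret is one semitone, so A3 + 9 = F♯4.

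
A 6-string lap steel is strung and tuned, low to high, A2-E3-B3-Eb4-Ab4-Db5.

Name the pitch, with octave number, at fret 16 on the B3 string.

The open B3 string plus 16 semitones: B–C–Db–D–…–Db–D–Eb.
The walk passes from B into C 2 times, so the octave number goes from 3 to 5.
(Equivalently spelled D#5.)

Eb5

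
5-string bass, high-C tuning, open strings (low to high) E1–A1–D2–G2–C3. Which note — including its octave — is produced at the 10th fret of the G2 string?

F3

The open G2 string plus 10 semitones: G–G#–A–A#–…–D#–E–F.
The walk passes from B into C once, so the octave number goes from 2 to 3.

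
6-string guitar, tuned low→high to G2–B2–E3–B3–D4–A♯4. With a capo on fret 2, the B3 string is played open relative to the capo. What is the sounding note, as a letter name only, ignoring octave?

C♯

The capo raises the open B3 by 2 semitones to C♯4; fretting 0 more gives B3 + 2 + 0 = B3 + 2 semitones, landing on C♯.
(Also written D♭.)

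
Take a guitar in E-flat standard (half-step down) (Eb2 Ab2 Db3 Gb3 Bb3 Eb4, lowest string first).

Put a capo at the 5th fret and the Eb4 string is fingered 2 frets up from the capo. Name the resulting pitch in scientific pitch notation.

The capo raises the open Eb4 by 5 semitones to Ab4; fretting 2 more gives Eb4 + 5 + 2 = Eb4 + 7 semitones = Bb4.
(Also written A#.)

Bb4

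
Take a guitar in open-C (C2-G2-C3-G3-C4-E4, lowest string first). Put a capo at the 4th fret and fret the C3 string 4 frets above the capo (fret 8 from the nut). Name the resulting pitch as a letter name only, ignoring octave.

G♯

The capo raises the open C3 by 4 semitones to E3; fretting 4 more gives C3 + 4 + 4 = C3 + 8 semitones, landing on G♯.
(Also written A♭.)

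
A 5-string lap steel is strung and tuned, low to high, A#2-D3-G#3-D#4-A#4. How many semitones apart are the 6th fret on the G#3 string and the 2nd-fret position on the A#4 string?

10 semitones

G#3 at fret 6 → D4 (MIDI 62); A#4 at fret 2 → C5 (MIDI 72).
62 − 72 = -10, so the two pitches are 10 semitones apart, with C5 the higher.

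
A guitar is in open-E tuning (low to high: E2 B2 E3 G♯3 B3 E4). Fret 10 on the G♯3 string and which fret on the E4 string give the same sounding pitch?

Fret 10 on G♯3 is MIDI 56 + 10 = 66 (F♯4). On the E4 string (open MIDI 64), that pitch is 66 − 64 = fret 2.

2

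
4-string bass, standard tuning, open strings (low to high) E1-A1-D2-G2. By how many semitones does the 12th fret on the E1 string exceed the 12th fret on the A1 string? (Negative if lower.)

-5 semitones

E1 at fret 12 → E2 (MIDI 40); A1 at fret 12 → A2 (MIDI 45).
40 − 45 = -5, so the two pitches are 5 semitones apart.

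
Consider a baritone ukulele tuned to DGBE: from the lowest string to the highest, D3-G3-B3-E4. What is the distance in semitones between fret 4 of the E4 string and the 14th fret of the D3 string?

E4 at fret 4 → G#4 (MIDI 68); D3 at fret 14 → E4 (MIDI 64).
68 − 64 = 4, so the two pitches are 4 semitones apart, with G#4 the higher.

4 semitones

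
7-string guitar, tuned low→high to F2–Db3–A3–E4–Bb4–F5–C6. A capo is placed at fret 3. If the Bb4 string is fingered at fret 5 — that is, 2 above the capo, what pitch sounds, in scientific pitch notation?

Eb5

The capo raises the open Bb4 by 3 semitones to Db5; fretting 2 more gives Bb4 + 3 + 2 = Bb4 + 5 semitones = Eb5.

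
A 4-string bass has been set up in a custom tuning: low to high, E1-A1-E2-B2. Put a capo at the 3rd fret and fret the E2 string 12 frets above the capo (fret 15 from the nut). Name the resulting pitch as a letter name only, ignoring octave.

The capo raises the open E2 by 3 semitones to G2; fretting 12 more gives E2 + 3 + 12 = E2 + 15 semitones, landing on G.

G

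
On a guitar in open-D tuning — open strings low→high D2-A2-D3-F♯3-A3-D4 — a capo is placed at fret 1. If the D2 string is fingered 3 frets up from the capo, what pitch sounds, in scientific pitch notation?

F♯2

The capo raises the open D2 by 1 semitone to D♯2; fretting 3 more gives D2 + 1 + 3 = D2 + 4 semitones = F♯2.
(Also written G♭.)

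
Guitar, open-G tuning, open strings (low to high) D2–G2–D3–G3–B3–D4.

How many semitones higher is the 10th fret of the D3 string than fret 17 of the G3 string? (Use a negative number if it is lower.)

D3 at fret 10 → C4 (MIDI 60); G3 at fret 17 → C5 (MIDI 72).
60 − 72 = -12, so the two pitches are 12 semitones apart.

-12 semitones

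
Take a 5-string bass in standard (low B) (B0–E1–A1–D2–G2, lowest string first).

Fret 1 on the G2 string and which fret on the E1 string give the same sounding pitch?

16

G2 at fret 1 is G2 + 1 semitone = G#2.
The open E1 string is 15 semitones below the open G2, so the same pitch on the E1 string lies at fret 1 + 15 = 16.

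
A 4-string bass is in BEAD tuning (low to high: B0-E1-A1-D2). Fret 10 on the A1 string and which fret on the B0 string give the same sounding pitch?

20

Fret 10 on A1 is MIDI 33 + 10 = 43 (G2). On the B0 string (open MIDI 23), that pitch is 43 − 23 = fret 20.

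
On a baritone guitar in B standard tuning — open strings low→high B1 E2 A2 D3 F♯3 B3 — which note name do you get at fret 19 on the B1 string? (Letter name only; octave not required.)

F♯

B1 is MIDI 35. Adding 19 gives 54; 54 mod 12 = 6, i.e. F♯.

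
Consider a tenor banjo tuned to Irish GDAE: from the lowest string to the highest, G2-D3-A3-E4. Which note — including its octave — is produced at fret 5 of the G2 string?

C3

The open G2 string plus 5 semitones: G–G#–A–A#–B–C.
The walk passes from B into C once, so the octave number goes from 2 to 3.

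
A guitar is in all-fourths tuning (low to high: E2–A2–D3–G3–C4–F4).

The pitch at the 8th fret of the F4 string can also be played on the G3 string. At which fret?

18

F4 at fret 8 is F4 + 8 semitones = C#5.
The open G3 string is 10 semitones below the open F4, so the same pitch on the G3 string lies at fret 8 + 10 = 18.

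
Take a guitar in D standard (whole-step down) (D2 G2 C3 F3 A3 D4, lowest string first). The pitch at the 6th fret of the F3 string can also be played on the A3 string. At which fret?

Fret 6 on F3 is MIDI 53 + 6 = 59 (B3). On the A3 string (open MIDI 57), that pitch is 59 − 57 = fret 2.

2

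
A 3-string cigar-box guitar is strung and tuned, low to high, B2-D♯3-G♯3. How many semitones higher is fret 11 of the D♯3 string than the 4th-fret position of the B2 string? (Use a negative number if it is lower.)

D♯3 at fret 11 → D4 (MIDI 62); B2 at fret 4 → D♯3 (MIDI 51).
62 − 51 = 11, so the two pitches are 11 semitones apart.

11 semitones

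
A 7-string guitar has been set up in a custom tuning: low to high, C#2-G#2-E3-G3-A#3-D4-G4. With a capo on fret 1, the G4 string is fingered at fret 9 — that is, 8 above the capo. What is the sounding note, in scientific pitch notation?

The capo raises the open G4 by 1 semitone to G#4; fretting 8 more gives G4 + 1 + 8 = G4 + 9 semitones = E5.

E5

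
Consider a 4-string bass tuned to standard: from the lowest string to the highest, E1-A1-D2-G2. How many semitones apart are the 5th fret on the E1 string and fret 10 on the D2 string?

15 semitones

E1 at fret 5 → A1 (MIDI 33); D2 at fret 10 → C3 (MIDI 48).
33 − 48 = -15, so the two pitches are 15 semitones apart, with C3 the higher.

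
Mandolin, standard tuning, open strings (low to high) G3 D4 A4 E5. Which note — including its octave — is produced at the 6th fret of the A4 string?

D♯5

Each fret is one semitone, so A4 + 6 = D♯5.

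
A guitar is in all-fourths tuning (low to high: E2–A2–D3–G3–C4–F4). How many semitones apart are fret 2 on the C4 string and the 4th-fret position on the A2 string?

C4 at fret 2 → D4 (MIDI 62); A2 at fret 4 → C♯3 (MIDI 49).
62 − 49 = 13, so the two pitches are 13 semitones apart, with D4 the higher.

13 semitones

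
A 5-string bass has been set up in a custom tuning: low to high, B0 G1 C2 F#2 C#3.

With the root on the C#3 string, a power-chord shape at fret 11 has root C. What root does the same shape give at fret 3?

Moving from fret 11 to fret 3 shifts the root by -8 semitones.
C down 8 semitones is E.

E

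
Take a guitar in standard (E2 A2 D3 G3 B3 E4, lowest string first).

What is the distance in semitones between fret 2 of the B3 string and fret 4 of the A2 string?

B3 at fret 2 → C#4 (MIDI 61); A2 at fret 4 → C#3 (MIDI 49).
61 − 49 = 12, so the two pitches are 12 semitones apart, with C#4 the higher.

12 semitones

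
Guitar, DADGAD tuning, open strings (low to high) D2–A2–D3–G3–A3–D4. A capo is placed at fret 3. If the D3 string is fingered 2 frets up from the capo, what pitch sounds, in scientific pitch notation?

The capo raises the open D3 by 3 semitones to F3; fretting 2 more gives D3 + 3 + 2 = D3 + 5 semitones = G3.

G3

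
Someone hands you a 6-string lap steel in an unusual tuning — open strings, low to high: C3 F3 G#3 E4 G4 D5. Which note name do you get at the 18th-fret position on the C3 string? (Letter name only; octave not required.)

C3 is MIDI 48. Adding 18 gives 66; 66 mod 12 = 6, i.e. F#.
(Equivalently spelled Gb.)

F#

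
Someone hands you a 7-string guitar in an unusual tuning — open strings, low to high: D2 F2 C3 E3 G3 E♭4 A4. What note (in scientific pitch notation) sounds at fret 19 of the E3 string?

B4

The open E3 string plus 19 semitones: E–F–Gb–G–…–A–Bb–B.
The walk passes from B into C once, so the octave number goes from 3 to 4.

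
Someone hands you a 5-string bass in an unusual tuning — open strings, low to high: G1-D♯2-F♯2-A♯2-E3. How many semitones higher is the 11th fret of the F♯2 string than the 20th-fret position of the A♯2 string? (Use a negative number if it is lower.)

-13 semitones

F♯2 at fret 11 → F3 (MIDI 53); A♯2 at fret 20 → F♯4 (MIDI 66).
53 − 66 = -13, so the two pitches are 13 semitones apart.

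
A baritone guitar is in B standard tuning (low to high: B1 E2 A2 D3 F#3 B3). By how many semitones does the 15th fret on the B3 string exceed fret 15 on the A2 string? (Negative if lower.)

14 semitones

B3 at fret 15 → D5 (MIDI 74); A2 at fret 15 → C4 (MIDI 60).
74 − 60 = 14, so the two pitches are 14 semitones apart.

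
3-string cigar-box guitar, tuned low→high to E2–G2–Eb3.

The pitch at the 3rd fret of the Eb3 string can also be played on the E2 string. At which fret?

Eb3 at fret 3 is Eb3 + 3 semitones = Gb3.
The open E2 string is 11 semitones below the open Eb3, so the same pitch on the E2 string lies at fret 3 + 11 = 14.

14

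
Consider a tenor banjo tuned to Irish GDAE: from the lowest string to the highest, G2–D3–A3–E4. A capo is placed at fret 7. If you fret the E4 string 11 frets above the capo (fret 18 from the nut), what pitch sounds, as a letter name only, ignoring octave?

A♯

The capo raises the open E4 by 7 semitones to B4; fretting 11 more gives E4 + 7 + 11 = E4 + 18 semitones, landing on A♯.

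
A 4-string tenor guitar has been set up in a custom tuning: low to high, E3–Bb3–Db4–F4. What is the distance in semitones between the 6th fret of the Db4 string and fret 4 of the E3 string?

Db4 at fret 6 → G4 (MIDI 67); E3 at fret 4 → Ab3 (MIDI 56).
67 − 56 = 11, so the two pitches are 11 semitones apart, with G4 the higher.

11 semitones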